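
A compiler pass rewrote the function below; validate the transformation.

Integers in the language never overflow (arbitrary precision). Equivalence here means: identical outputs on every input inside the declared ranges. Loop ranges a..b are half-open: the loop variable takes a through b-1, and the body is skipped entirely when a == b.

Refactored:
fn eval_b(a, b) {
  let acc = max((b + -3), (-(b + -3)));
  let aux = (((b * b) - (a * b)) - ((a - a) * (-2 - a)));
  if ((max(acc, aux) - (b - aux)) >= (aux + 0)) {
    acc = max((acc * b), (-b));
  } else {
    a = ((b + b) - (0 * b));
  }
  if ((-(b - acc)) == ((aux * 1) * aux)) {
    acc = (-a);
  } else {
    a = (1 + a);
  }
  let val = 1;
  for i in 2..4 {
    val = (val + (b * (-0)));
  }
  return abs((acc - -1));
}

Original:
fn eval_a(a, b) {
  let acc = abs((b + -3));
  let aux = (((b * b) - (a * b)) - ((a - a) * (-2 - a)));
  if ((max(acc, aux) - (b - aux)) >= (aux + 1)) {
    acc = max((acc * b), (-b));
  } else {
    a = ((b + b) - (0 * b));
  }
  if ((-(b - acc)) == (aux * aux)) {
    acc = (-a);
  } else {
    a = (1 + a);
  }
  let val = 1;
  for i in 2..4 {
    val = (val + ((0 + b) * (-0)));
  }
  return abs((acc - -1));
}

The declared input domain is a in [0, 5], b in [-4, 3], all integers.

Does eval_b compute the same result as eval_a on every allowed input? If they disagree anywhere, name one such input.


Input a=1, b=2: 2 from eval_a versus 3 from eval_b.
verdict: not equivalent; witness: a=1, b=2


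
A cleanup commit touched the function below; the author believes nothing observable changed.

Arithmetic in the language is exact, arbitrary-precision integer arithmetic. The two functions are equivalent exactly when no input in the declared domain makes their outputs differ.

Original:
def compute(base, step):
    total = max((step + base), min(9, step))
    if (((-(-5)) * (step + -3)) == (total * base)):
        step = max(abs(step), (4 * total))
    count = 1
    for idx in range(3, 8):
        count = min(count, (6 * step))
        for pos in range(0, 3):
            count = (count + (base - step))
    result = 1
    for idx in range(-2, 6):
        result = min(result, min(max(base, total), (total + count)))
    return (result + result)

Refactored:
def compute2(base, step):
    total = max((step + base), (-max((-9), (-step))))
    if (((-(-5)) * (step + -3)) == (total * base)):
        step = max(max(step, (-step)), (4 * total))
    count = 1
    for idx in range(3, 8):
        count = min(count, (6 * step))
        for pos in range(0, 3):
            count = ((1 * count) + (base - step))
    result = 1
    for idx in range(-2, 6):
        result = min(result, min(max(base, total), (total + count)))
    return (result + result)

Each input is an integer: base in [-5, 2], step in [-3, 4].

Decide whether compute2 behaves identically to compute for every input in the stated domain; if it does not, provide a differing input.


Behavior is preserved: although arithmetic usage differs, plus constant usage differs, plus min/max/abs usage differs, the outputs never diverge.
Spot check at base=-3, step=1 — compute: total = 1; (((-(-5)) * (step + -3)) == (total * base)) -> false; count = 1; [idx=3]; count = 1; [pos=0]; count = -3; [pos=1]; count = -7; [pos=2]; count = -11; [idx=4]; count = -11; [pos=0]; count = -15; [pos=1]; count = -19; [pos=2]; count = -23; [idx=5]; count = -23; [pos=0]; count = -27; [pos=1]; count = -31; [pos=2]; count = -35; [idx=6]; count = -35; [pos=0]; count = -39; [pos=1]; count = -43; [pos=2]; count = -47; [idx=7]; count = -47; [pos=0]; count = -51; [pos=1]; count = -55; [pos=2]; count = -59; result = 1; [idx=-2]; result = -58; [idx=-1]; result = -58; [idx=0]; result = -58; [idx=1]; result = -58; [idx=2]; result = -58; [idx=3]; result = -58; [idx=4]; result = -58; [idx=5]; result = -58; return -116. compute2: total = 1; (((-(-5)) * (step + -3)) == (total * base)) -> false; count = 1; [idx=3]; count = 1; [pos=0]; count = -3; [pos=1]; count = -7; [pos=2]; count = -11; [idx=4]; count = -11; [pos=0]; count = -15; [pos=1]; count = -19; [pos=2]; count = -23; [idx=5]; count = -23; [pos=0]; count = -27; [pos=1]; count = -31; [pos=2]; count = -35; [idx=6]; count = -35; [pos=0]; count = -39; [pos=1]; count = -43; [pos=2]; count = -47; [idx=7]; count = -47; [pos=0]; count = -51; [pos=1]; count = -55; [pos=2]; count = -59; result = 1; [idx=-2]; result = -58; [idx=-1]; result = -58; [idx=0]; result = -58; [idx=1]; result = -58; [idx=2]; result = -58; [idx=3]; result = -58; [idx=4]; result = -58; [idx=5]; result = -58; return -116. Both give -116.
Sweeping the whole domain (64 inputs) finds no disagreement.
verdict: equivalent


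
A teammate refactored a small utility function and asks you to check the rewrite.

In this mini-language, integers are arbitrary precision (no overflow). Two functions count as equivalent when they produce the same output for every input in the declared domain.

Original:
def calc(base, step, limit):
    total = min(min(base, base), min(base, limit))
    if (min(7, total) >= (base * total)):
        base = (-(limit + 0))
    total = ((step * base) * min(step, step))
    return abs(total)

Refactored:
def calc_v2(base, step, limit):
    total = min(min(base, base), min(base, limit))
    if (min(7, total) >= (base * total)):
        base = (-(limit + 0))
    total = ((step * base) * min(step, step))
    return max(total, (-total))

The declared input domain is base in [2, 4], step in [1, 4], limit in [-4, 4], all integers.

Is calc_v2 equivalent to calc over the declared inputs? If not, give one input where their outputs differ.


Although min/max/abs usage differs, 108/108 inputs agree.
verdict: equivalent


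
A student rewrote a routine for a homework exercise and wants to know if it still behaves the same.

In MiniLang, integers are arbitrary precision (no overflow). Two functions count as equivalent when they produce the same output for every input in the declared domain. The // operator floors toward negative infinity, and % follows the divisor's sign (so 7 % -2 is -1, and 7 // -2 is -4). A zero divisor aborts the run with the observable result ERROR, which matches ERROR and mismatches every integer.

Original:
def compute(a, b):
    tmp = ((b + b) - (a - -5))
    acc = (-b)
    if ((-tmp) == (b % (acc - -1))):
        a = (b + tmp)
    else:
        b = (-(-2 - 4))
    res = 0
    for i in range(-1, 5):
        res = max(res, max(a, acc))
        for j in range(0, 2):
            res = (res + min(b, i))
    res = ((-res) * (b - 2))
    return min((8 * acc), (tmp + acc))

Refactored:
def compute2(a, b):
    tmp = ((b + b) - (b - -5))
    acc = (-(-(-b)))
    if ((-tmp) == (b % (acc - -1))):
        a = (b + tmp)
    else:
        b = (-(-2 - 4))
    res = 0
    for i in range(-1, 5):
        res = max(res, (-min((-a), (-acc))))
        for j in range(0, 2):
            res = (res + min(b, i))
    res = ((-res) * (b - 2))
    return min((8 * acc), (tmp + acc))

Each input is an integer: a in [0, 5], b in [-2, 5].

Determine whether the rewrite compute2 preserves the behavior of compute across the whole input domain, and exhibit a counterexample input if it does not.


There is a counterexample at a=0, b=-2: -7 on one side, -5 on the other.
compute: tmp becomes -9; next acc becomes 2; next ((-tmp) == (b % (acc - -1))) evaluates to false; next b becomes 6; next res becomes 0; next at i=-1:; next res becomes 2; next at j=0:; next res becomes 1; next at j=1:; next res becomes 0; next at i=0:; next res becomes 2; next at j=0:; next res becomes 2; next at j=1:; next res becomes 2; next at i=1:; next res becomes 2; next at j=0:; next res becomes 3; next at j=1:; next res becomes 4; next at i=2:; next res becomes 4; next at j=0:; next res becomes 6; next at j=1:; next res becomes 8; next at i=3:; next res becomes 8; next at j=0:; next res becomes 11; next at j=1:; next res becomes 14; next at i=4:; next res becomes 14; next at j=0:; next res becomes 18; next at j=1:; next res becomes 22; next res becomes -88; next final value -7
compute2: tmp becomes -7; next acc becomes 2; next ((-tmp) == (b % (acc - -1))) evaluates to false; next b becomes 6; next res becomes 0; next at i=-1:; next res becomes 2; next at j=0:; next res becomes 1; next at j=1:; next res becomes 0; next at i=0:; next res becomes 2; next at j=0:; next res becomes 2; next at j=1:; next res becomes 2; next at i=1:; next res becomes 2; next at j=0:; next res becomes 3; next at j=1:; next res becomes 4; next at i=2:; next res becomes 4; next at j=0:; next res becomes 6; next at j=1:; next res becomes 8; next at i=3:; next res becomes 8; next at j=0:; next res becomes 11; next at j=1:; next res becomes 14; next at i=4:; next res becomes 14; next at j=0:; next res becomes 18; next at j=1:; next res becomes 22; next res becomes -88; next final value -5
verdict: not equivalent; witness: a=0, b=-2


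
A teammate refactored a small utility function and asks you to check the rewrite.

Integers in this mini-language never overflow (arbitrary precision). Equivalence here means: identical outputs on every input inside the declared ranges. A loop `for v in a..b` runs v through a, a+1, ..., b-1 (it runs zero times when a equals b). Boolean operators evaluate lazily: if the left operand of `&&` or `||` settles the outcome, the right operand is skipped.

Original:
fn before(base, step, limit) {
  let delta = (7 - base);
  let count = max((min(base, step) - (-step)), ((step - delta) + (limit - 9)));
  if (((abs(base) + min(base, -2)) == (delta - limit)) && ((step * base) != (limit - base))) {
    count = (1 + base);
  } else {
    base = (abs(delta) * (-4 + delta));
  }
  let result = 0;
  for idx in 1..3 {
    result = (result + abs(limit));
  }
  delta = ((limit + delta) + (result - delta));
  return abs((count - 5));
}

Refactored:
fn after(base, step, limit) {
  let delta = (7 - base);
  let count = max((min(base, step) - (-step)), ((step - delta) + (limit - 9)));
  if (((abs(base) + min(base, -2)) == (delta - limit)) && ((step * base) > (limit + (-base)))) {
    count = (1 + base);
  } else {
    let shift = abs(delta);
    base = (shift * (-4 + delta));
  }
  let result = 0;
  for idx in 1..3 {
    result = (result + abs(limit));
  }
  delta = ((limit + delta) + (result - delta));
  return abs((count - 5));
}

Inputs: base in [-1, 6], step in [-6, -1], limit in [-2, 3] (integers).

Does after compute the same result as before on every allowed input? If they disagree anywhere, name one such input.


Take base=3, step=-6, limit=3.
before: delta becomes 4; next count becomes -12; next (((abs(base) + min(base, -2)) == (delta - limit)) && ((step * base) != (limit - base))) evaluates to true; next count becomes 4; next result becomes 0; next at idx=1:; next result becomes 3; next at idx=2:; next result becomes 6; next delta becomes 9; next final value 1
after: delta becomes 4; next count becomes -12; next (((abs(base) + min(base, -2)) == (delta - limit)) && ((step * base) > (limit + (-base)))) evaluates to false; next shift becomes 4; next base becomes 0; next result becomes 0; next at idx=1:; next result becomes 3; next at idx=2:; next result becomes 6; next delta becomes 9; next final value 17
1 against 17: the behavior changed.
verdict: not equivalent; witness: base=3, step=-6, limit=3


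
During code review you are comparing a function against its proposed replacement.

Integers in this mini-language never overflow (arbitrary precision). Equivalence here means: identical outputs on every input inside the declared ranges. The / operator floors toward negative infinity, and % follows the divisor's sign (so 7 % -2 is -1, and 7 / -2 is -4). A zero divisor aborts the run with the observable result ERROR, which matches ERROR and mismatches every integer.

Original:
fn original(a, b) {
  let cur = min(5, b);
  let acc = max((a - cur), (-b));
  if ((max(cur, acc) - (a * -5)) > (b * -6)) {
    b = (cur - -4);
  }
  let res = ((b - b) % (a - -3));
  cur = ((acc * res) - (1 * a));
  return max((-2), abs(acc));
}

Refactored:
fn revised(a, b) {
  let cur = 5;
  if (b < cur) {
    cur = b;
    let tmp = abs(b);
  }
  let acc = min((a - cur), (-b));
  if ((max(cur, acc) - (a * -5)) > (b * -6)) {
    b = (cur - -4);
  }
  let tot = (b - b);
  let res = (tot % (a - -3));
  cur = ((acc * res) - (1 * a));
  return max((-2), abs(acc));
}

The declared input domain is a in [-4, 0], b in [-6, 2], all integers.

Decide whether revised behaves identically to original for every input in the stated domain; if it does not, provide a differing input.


Take a=-4, b=-6.
original: cur=-6, then acc=6, then ((max(cur, acc) - (a * -5)) > (b * -6)) is false, then res=0, then cur=4, then returns 6
revised: cur=5, then (b < cur) is true, then cur=-6, then tmp=6, then acc=2, then ((max(cur, acc) - (a * -5)) > (b * -6)) is false, then tot=0, then res=0, then cur=4, then returns 2
6 and 2 differ, so these are not the same function on this domain.
verdict: not equivalent; witness: a=-4, b=-6


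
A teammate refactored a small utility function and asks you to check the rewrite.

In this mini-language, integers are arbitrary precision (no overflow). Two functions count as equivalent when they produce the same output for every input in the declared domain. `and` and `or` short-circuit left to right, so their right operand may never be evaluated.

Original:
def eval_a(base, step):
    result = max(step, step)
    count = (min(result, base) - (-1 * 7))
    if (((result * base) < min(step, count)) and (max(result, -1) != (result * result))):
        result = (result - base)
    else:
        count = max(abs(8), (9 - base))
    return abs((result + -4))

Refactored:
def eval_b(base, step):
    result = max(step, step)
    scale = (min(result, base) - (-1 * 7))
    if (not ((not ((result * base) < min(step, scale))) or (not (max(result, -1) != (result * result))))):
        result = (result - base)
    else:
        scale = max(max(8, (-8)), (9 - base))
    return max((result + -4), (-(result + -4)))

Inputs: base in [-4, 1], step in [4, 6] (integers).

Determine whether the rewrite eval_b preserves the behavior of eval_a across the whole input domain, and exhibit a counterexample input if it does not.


Comparing the listings, the differences include: constant usage differs, plus local variable names differ, plus min/max/abs usage differs, plus boolean connective usage differs, plus arithmetic usage differs.
One worked example (base=-1, step=5) — eval_a: result becomes 5; next count becomes 6; next (((result * base) < min(step, count)) and (max(result, -1) != (result * result))) evaluates to true; next result becomes 6; next final value 2; eval_b: result becomes 5; next scale becomes 6; next (not ((not ((result * base) < min(step, scale))) or (not (max(result, -1) != (result * result))))) evaluates to true; next result becomes 6; next final value 2; agreement on 2.
Sweeping the whole domain (18 inputs) finds no disagreement.
verdict: equivalent


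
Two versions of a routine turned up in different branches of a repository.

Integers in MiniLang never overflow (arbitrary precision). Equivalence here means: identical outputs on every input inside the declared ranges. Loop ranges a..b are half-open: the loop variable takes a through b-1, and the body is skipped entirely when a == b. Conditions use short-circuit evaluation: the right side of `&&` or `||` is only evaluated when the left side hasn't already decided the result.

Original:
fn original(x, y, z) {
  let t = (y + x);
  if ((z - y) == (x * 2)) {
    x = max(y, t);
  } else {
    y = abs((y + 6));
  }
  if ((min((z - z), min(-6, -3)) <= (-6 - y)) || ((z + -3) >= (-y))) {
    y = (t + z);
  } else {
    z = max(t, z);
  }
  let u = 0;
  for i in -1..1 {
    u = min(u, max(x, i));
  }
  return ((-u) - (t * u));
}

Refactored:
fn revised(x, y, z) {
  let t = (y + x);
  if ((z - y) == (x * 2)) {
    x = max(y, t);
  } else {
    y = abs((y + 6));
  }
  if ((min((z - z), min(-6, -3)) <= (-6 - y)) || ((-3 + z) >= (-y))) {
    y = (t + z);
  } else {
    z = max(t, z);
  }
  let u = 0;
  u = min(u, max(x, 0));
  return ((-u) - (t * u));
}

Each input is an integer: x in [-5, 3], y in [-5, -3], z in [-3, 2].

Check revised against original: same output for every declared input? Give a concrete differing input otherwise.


The rewrite breaks on x=-5, y=-5, z=-3, where the results are -9 and 0.
original: t=-10, then ((z - y) == (x * 2)) is false, then y=1, then ((min((z - z), min(-6, -3)) <= (-6 - y)) || ((z + -3) >= (-y))) is false, then z=-3, then u=0, then (i=-1), then u=-1, then (i=0), then u=-1, then returns -9
revised: t=-10, then ((z - y) == (x * 2)) is false, then y=1, then ((min((z - z), min(-6, -3)) <= (-6 - y)) || ((-3 + z) >= (-y))) is false, then z=-3, then u=0, then u=0, then returns 0
verdict: not equivalent; witness: x=-5, y=-5, z=-3


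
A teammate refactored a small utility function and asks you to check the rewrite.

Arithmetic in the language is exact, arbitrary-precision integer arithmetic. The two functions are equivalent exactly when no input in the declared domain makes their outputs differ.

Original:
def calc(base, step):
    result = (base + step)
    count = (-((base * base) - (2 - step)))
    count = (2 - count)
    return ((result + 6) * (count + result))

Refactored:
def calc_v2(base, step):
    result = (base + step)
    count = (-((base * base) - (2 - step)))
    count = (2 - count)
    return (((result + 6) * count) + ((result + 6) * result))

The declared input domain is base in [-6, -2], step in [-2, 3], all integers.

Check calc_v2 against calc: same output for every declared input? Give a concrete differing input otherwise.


This is a faithful refactor — constant usage differs; and arithmetic usage differs, but the computed results match everywhere.
Spot check at base=-2, step=3 — calc: result=1, then count=-5, then count=7, then returns 56. calc_v2: result=1, then count=-5, then count=7, then returns 56. Both give 56.
An exhaustive pass over the 30 declared inputs shows identical outputs.
verdict: equivalent


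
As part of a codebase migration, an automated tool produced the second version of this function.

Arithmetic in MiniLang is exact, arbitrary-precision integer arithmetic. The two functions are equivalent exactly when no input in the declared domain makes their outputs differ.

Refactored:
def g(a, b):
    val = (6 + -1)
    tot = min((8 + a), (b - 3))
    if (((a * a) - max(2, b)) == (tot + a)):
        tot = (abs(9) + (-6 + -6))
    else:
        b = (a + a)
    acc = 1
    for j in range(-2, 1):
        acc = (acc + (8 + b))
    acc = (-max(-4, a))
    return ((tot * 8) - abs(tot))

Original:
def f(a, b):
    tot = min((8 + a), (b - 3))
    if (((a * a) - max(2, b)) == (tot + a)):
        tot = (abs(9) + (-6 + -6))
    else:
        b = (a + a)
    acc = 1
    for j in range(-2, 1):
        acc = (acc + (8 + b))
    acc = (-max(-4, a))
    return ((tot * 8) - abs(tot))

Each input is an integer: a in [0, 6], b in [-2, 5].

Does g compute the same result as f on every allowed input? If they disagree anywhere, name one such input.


This is a faithful refactor — constant usage differs; arithmetic usage differs; statement counts differ; local variable names differ, but the computed results match everywhere.
Tracing a=6, b=3: f: tot becomes 0; next (((a * a) - max(2, b)) == (tot + a)) evaluates to false; next b becomes 12; next acc becomes 1; next at j=-2:; next acc becomes 21; next at j=-1:; next acc becomes 41; next at j=0:; next acc becomes 61; next acc becomes -6; next final value 0 | g: val becomes 5; next tot becomes 0; next (((a * a) - max(2, b)) == (tot + a)) evaluates to false; next b becomes 12; next acc becomes 1; next at j=-2:; next acc becomes 21; next at j=-1:; next acc becomes 41; next at j=0:; next acc becomes 61; next acc becomes -6; next final value 0 — matching result 0.
Checked all 56 inputs in the declared domain: the outputs agree on every one.
verdict: equivalent


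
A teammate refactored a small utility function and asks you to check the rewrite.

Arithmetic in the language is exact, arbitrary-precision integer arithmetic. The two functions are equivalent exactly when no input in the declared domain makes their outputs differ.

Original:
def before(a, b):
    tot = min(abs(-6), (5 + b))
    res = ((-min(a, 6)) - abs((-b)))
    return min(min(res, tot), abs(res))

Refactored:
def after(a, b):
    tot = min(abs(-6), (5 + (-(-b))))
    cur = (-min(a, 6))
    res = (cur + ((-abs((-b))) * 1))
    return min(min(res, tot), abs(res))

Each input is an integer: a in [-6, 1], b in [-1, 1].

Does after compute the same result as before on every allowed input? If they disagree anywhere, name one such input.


The two versions differ — the changes include local variable names differ, constant usage differs, arithmetic usage differs, statement counts differ.
Tracing a=-3, b=0: before: tot=5, then res=3, then returns 3 | after: tot=5, then cur=3, then res=3, then returns 3 — matching result 3.
An exhaustive pass over the 24 declared inputs shows identical outputs.
verdict: equivalent


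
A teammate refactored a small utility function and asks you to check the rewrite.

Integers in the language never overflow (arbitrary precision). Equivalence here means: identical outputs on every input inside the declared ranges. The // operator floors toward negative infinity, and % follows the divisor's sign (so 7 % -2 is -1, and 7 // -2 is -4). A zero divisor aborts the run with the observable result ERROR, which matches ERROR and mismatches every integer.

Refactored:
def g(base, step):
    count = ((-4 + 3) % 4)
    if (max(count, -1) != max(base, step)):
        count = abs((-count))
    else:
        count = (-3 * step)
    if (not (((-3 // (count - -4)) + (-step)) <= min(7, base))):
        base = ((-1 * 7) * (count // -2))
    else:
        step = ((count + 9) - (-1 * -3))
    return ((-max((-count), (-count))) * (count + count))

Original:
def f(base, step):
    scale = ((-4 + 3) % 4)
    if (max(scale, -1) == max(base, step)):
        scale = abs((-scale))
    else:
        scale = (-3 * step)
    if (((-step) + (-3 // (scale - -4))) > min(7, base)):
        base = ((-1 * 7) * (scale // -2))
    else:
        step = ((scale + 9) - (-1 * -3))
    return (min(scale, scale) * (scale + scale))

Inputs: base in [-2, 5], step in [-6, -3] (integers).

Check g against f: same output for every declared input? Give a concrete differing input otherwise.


These are not equivalent — on base=-2, step=-6 the outputs split (648 vs 18).
f: scale becomes 3; next (max(scale, -1) == max(base, step)) evaluates to false; next scale becomes 18; next (((-step) + (-3 // (scale - -4))) > min(7, base)) evaluates to true; next base becomes 63; next final value 648
g: count becomes 3; next (max(count, -1) != max(base, step)) evaluates to true; next count becomes 3; next (not (((-3 // (count - -4)) + (-step)) <= min(7, base))) evaluates to true; next base becomes 14; next final value 18
verdict: not equivalent; witness: base=-2, step=-6


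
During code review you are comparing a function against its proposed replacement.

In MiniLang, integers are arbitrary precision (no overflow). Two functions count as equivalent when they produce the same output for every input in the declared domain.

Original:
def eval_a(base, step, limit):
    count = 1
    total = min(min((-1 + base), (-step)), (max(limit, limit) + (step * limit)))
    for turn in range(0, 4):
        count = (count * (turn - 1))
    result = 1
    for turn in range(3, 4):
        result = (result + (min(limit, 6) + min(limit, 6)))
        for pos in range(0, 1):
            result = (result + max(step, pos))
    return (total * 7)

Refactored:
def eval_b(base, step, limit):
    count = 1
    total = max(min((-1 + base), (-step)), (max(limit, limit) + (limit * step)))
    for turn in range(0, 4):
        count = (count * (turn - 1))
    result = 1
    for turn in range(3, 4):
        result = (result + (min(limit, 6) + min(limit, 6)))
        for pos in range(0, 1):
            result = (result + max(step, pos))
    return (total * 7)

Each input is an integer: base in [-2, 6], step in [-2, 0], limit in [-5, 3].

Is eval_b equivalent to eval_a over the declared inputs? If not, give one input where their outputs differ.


Input base=-2, step=-2, limit=-5: -21 from eval_a versus 35 from eval_b.
verdict: not equivalent; witness: base=-2, step=-2, limit=-5


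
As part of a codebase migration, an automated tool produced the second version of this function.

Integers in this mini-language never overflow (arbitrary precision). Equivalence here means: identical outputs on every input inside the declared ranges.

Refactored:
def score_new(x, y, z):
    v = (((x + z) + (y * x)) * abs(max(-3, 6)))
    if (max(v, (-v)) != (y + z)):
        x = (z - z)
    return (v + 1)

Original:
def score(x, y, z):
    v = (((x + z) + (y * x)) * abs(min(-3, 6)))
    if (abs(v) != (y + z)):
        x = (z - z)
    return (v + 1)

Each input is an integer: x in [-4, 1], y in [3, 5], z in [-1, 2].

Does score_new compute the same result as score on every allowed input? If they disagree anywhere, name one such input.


Not equivalent: x=-4, y=3, z=-1 separates them (-50 vs -101).
score: v = -51; (abs(v) != (y + z)) -> true; x = 0; return -50
score_new: v = -102; (max(v, (-v)) != (y + z)) -> true; x = 0; return -101
verdict: not equivalent; witness: x=-4, y=3, z=-1


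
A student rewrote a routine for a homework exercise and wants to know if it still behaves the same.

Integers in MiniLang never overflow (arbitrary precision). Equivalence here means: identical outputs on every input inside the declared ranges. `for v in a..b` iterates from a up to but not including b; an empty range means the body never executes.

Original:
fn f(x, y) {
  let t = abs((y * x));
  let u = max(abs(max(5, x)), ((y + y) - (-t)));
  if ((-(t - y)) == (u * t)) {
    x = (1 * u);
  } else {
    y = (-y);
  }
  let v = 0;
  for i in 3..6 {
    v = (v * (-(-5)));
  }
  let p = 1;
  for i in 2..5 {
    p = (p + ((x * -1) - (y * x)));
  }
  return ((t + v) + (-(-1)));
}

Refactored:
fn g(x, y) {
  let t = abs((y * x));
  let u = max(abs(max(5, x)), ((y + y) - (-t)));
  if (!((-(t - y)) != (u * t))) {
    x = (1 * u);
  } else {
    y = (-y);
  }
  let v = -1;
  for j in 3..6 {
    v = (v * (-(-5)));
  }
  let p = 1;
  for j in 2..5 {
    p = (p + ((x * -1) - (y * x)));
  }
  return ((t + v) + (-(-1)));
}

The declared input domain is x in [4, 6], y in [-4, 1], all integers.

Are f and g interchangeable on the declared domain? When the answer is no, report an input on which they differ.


Run the pair on x=4, y=-4.
f: t=16, then u=8, then ((-(t - y)) == (u * t)) is false, then y=4, then v=0, then (i=3), then v=0, then (i=4), then v=0, then (i=5), then v=0, then p=1, then (i=2), then p=-19, then (i=3), then p=-39, then (i=4), then p=-59, then returns 17
g: t=16, then u=8, then (!((-(t - y)) != (u * t))) is false, then y=4, then v=-1, then (j=3), then v=-5, then (j=4), then v=-25, then (j=5), then v=-125, then p=1, then (j=2), then p=-19, then (j=3), then p=-39, then (j=4), then p=-59, then returns -108
17 vs -108 — the two versions disagree here.
verdict: not equivalent; witness: x=4, y=-4


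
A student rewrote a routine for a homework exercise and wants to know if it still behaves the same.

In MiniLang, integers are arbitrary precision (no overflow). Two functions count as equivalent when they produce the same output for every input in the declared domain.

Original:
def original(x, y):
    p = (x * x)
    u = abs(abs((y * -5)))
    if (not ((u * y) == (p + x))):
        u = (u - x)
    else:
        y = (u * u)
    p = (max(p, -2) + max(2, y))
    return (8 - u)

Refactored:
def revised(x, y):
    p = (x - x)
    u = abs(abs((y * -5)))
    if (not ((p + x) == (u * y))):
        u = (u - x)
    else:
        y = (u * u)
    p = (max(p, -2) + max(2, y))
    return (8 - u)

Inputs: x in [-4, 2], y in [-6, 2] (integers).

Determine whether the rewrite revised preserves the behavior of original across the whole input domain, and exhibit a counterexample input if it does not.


These are not equivalent — on x=-1, y=0 the outputs split (8 vs 7).
original: p becomes 1; next u becomes 0; next (not ((u * y) == (p + x))) evaluates to false; next y becomes 0; next p becomes 3; next final value 8
revised: p becomes 0; next u becomes 0; next (not ((p + x) == (u * y))) evaluates to true; next u becomes 1; next p becomes 2; next final value 7
verdict: not equivalent; witness: x=-1, y=0


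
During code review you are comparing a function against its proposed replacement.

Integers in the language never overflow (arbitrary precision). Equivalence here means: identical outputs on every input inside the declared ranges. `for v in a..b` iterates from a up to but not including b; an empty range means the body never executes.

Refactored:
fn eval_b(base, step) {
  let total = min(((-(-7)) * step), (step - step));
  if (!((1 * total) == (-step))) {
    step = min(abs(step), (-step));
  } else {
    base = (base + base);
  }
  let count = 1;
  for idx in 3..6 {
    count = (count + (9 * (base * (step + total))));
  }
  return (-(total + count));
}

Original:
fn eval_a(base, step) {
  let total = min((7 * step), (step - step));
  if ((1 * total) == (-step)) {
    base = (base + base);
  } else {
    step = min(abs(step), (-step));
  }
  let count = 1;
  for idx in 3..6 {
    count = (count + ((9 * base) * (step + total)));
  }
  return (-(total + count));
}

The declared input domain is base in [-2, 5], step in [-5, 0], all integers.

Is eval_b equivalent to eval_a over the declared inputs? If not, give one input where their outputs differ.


This is a faithful refactor — boolean connective usage differs, but the computed results match everywhere.
As a probe, take base=5, step=-3: eval_a runs total := -21 | ((1 * total) == (-step)): false | step := 3 | count := 1 | iter idx=3: | count := -809 | iter idx=4: | count := -1619 | iter idx=5: | count := -2429 | result 2450; eval_b runs total := -21 | (!((1 * total) == (-step))): true | step := 3 | count := 1 | iter idx=3: | count := -809 | iter idx=4: | count := -1619 | iter idx=5: | count := -2429 | result 2450; both end at 2450.
Across all 48 domain points the two functions coincide.
verdict: equivalent


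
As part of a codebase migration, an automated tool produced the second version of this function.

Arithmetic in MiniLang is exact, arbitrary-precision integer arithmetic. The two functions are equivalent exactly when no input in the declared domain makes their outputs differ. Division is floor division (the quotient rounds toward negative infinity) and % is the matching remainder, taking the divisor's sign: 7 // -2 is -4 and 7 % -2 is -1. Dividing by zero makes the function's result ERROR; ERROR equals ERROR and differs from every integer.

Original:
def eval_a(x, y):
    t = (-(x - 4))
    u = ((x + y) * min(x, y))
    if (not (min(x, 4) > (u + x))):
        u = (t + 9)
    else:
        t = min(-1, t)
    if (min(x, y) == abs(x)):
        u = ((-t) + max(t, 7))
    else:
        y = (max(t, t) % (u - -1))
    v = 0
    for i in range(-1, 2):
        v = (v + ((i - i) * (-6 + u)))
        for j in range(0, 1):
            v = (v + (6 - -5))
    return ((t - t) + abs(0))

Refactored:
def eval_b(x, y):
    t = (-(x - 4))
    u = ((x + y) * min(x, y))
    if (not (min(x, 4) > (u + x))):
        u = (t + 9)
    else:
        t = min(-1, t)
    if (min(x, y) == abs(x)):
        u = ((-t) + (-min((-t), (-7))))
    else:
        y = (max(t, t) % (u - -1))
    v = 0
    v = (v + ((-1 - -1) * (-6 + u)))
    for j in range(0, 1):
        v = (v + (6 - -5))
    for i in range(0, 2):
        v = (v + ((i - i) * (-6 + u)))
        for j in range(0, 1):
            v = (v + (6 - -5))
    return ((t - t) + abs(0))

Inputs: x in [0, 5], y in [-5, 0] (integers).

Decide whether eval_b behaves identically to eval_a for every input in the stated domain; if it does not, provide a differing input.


Side by side, the visible changes include: constant usage differs; also arithmetic usage differs; also loop structure differs; also min/max/abs usage differs; also statement counts differ.
Tracing x=2, y=-4: eval_a: t = 2; u = 8; (not (min(x, 4) > (u + x))) -> true; u = 11; (min(x, y) == abs(x)) -> false; y = 2; v = 0; [i=-1]; v = 0; [j=0]; v = 11; [i=0]; v = 11; [j=0]; v = 22; [i=1]; v = 22; [j=0]; v = 33; return 0 | eval_b: t = 2; u = 8; (not (min(x, 4) > (u + x))) -> true; u = 11; (min(x, y) == abs(x)) -> false; y = 2; v = 0; v = 0; [j=0]; v = 11; [i=0]; v = 11; [j=0]; v = 22; [i=1]; v = 22; [j=0]; v = 33; return 0 — matching result 0.
Checked all 36 inputs in the declared domain: the outputs agree on every one.
verdict: equivalent


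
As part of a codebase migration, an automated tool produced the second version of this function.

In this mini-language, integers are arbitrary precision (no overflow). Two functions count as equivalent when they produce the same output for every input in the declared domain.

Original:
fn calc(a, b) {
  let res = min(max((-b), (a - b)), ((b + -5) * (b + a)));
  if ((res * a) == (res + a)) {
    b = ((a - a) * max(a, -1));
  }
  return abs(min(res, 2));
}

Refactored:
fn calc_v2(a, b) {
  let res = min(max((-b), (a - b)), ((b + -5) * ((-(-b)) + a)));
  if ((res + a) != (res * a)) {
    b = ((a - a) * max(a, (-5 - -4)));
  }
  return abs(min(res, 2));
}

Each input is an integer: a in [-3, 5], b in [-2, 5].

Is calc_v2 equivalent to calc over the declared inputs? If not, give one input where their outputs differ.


There is a behavioral-looking edit here, yet the outcome never shifts on this domain.
As a probe, take a=5, b=2: calc runs res=-21, then ((res * a) == (res + a)) is false, then returns 21; calc_v2 runs res=-21, then ((res + a) != (res * a)) is true, then b=0, then returns 21; both end at 21.
Every one of the 72 inputs gives matching results.
verdict: equivalent


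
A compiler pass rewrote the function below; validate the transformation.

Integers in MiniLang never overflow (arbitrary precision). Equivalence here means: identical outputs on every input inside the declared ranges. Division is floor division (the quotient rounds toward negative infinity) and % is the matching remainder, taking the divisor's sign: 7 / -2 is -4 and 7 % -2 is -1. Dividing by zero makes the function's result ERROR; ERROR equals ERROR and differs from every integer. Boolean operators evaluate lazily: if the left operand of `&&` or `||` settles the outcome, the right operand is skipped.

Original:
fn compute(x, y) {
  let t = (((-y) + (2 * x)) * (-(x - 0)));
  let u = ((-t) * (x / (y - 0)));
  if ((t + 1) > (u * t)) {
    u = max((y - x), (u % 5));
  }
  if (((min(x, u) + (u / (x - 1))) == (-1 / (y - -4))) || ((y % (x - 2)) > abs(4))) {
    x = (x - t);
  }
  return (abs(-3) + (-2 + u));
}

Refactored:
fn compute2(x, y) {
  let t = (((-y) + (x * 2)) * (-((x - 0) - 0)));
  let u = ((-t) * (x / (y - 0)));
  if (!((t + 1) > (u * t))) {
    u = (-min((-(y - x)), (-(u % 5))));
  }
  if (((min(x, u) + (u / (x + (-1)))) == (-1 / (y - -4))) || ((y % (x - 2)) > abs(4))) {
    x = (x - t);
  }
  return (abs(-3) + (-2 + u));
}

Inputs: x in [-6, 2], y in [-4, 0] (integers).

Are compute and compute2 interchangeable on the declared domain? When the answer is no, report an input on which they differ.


On input x=-6, y=-3, compute returns 4 while compute2 returns 109.
verdict: not equivalent; witness: x=-6, y=-3


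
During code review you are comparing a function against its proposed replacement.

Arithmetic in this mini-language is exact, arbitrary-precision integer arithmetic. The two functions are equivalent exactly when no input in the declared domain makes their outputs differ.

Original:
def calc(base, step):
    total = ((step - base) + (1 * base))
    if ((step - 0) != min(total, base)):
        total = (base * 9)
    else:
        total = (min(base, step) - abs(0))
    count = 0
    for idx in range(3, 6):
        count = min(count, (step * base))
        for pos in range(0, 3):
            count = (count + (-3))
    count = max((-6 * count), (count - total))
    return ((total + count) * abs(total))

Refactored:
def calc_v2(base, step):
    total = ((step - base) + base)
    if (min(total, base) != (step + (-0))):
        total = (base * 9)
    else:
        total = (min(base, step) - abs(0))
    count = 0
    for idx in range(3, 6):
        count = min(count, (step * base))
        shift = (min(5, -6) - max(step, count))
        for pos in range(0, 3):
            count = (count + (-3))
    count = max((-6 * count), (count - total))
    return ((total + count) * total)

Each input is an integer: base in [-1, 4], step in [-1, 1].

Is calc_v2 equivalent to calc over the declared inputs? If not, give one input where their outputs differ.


The rewrite breaks on base=-1, step=-1, where the results are 161 and -161.
calc: total=-1, then ((step - 0) != min(total, base)) is false, then total=-1, then count=0, then (idx=3), then count=0, then (pos=0), then count=-3, then (pos=1), then count=-6, then (pos=2), then count=-9, then (idx=4), then count=-9, then (pos=0), then count=-12, then (pos=1), then count=-15, then (pos=2), then count=-18, then (idx=5), then count=-18, then (pos=0), then count=-21, then (pos=1), then count=-24, then (pos=2), then count=-27, then count=162, then returns 161
calc_v2: total=-1, then (min(total, base) != (step + (-0))) is false, then total=-1, then count=0, then (idx=3), then count=0, then shift=-6, then (pos=0), then count=-3, then (pos=1), then count=-6, then (pos=2), then count=-9, then (idx=4), then count=-9, then shift=-5, then (pos=0), then count=-12, then (pos=1), then count=-15, then (pos=2), then count=-18, then (idx=5), then count=-18, then shift=-5, then (pos=0), then count=-21, then (pos=1), then count=-24, then (pos=2), then count=-27, then count=162, then returns -161
verdict: not equivalent; witness: base=-1, step=-1


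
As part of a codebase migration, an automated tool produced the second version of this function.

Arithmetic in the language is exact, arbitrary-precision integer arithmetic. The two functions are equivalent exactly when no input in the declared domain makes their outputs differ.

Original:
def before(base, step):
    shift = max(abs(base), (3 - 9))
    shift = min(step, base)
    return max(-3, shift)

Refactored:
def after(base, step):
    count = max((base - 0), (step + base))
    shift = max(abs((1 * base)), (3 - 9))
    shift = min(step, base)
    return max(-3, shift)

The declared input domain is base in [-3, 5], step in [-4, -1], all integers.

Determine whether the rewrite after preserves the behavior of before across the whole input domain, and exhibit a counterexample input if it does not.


Although constant usage differs, plus local variable names differ, plus min/max/abs usage differs, plus statement counts differ, plus arithmetic usage differs, 36/36 inputs agree.
verdict: equivalent


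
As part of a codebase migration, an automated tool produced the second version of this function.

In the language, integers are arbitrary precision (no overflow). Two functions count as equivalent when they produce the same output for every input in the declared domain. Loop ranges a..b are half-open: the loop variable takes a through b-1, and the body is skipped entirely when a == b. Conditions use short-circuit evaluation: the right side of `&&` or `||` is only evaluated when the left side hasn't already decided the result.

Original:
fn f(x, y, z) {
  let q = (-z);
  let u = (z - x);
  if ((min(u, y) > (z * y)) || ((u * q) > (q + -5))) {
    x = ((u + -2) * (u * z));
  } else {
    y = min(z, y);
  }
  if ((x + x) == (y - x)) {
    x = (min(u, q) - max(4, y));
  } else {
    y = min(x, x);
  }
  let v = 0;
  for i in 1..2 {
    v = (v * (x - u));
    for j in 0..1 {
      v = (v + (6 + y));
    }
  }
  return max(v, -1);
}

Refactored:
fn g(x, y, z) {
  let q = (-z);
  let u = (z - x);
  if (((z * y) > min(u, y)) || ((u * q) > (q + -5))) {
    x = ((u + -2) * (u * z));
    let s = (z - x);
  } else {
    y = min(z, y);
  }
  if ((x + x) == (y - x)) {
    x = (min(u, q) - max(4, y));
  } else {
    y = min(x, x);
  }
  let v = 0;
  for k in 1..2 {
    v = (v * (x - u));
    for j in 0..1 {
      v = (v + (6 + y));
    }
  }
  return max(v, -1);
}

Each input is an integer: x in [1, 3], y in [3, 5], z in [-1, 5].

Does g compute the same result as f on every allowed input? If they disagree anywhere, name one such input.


The rewrite breaks on x=1, y=3, z=4, where the results are 9 and 18.
f: q := -4 | u := 3 | ((min(u, y) > (z * y)) || ((u * q) > (q + -5))): false | y := 3 | ((x + x) == (y - x)): true | x := -8 | v := 0 | iter i=1: | v := 0 | iter j=0: | v := 9 | result 9
g: q := -4 | u := 3 | (((z * y) > min(u, y)) || ((u * q) > (q + -5))): true | x := 12 | s := -8 | ((x + x) == (y - x)): false | y := 12 | v := 0 | iter k=1: | v := 0 | iter j=0: | v := 18 | result 18
verdict: not equivalent; witness: x=1, y=3, z=4
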